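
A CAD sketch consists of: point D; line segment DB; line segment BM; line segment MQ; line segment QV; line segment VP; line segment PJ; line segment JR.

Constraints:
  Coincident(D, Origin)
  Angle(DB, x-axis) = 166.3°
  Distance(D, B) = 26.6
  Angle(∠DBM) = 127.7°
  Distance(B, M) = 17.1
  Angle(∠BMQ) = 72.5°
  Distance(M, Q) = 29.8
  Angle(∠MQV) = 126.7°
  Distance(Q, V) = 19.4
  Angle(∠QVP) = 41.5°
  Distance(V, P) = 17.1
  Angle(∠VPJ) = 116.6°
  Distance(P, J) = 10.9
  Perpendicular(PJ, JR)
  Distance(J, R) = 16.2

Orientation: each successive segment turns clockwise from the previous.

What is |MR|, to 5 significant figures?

37.625

∠VPJ = 116.6° gives PJ at 111.30° from the x-axis; with |PJ| = 10.9, J = (-10.896, 22.888). PJ ⟂ JR, so JR runs at 21.300°; with |JR| = 16.2, R = (4.1973, 28.773). Then |MR| = |R − M| = 37.625.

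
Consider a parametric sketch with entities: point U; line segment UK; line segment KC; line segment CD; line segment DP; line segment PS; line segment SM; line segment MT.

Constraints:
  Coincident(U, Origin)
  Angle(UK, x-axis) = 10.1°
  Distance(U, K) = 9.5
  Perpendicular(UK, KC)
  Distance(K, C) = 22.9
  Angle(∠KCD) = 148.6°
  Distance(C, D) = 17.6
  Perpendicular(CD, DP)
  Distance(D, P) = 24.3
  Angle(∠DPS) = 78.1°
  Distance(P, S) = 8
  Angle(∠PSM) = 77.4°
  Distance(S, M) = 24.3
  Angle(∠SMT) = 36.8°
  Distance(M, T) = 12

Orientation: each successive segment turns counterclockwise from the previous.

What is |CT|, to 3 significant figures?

25.5

∠PSM = 77.4° gives SM at 66.0° from the x-axis; with |SM| = 24.3, M = (-8.22, 38.7). ∠SMT = 36.8° gives MT at -151° from the x-axis; with |MT| = 12.0, T = (-18.7, 32.9). Then |CT| = |T − C| = 25.5.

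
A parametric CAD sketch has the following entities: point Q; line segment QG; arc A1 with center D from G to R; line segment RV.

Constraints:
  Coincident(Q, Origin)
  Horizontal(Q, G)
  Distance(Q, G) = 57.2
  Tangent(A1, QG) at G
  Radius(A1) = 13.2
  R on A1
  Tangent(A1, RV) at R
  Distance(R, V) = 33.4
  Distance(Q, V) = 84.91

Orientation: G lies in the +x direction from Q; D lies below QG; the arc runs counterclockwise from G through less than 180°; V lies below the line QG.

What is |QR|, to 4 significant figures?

52.80

Q is at the origin; Q and G share the same y with |QG| = 57.2 and G on the +x side, so G = (57.20, 0.000). Tangency of A1 to QG means the radius DG is perpendicular to QG, so D = G + (0, -13.2) = (57.20, -13.20). Since DR ⟂ RV (tangency), |DV| = √(13.2² + 33.4²) = 35.91 regardless of where R sits on A1. So V lies on both circle(Q, 84.91) and circle(D, 35.91); the below-QG intersection is V = (71.19, -46.28). R is the foot of the tangent from V: R = (47.78, -22.45).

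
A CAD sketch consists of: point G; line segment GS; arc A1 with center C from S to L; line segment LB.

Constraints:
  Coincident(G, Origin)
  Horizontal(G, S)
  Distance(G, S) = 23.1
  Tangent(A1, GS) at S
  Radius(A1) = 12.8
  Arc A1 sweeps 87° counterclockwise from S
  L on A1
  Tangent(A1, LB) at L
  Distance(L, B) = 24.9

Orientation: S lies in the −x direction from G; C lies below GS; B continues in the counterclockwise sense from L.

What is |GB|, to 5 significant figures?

52.454

G is at the origin; GS is horizontal with |GS| = 23.1 and S on the −x side, so S = (-23.100, 0.0000). Tangency of A1 to GS means the radius CS is perpendicular to GS, so C = S + (0, -12.8) = (-23.100, -12.800). On A1, S sits at bearing 90° from C; an 87° counterclockwise sweep puts L at bearing 177°, so L = C + 12.8·(cos 177°, sin 177°) = (-35.882, -12.130). A1 meets LB tangentially, so CL is at right angles to LB, so LB runs along (−sin 177°, cos 177°); with |LB| = 24.9, B = (-37.186, -36.996). Then |GB| = |B − G| = 52.454.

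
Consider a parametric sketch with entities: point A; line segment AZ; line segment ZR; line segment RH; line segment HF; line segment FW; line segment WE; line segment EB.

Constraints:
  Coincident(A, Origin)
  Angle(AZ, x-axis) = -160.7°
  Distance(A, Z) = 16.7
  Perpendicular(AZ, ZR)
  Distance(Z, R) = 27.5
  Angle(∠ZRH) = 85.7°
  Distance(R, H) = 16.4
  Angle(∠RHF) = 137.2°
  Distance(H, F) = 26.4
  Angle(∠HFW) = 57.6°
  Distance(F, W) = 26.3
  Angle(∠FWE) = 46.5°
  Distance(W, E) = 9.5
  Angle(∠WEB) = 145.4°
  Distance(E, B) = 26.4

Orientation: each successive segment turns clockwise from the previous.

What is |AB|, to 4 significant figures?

29.37

A is at the origin; AZ runs at -160.7° with length 16.7, so Z = (-15.76, -5.520). The perpendicularity gives ZR at right angles to AZ, so ZR runs at 109.3°; with |ZR| = 27.5, R = (-24.85, 20.43). ∠ZRH = 85.7° gives RH at 15.00° from the x-axis; with |RH| = 16.4, H = (-9.009, 24.68). ∠RHF = 137.2° gives HF at -27.80° from the x-axis; with |HF| = 26.4, F = (14.34, 12.37). ∠HFW = 57.6° gives FW at -150.2° from the x-axis; with |FW| = 26.3, W = (-8.479, -0.7035). ∠FWE = 46.5° gives WE at 76.30° from the x-axis; with |WE| = 9.5, E = (-6.229, 8.526). ∠WEB = 145.4° gives EB at 41.70° from the x-axis; with |EB| = 26.4, B = (13.48, 26.09). Then |AB| = |B − A| = 29.37.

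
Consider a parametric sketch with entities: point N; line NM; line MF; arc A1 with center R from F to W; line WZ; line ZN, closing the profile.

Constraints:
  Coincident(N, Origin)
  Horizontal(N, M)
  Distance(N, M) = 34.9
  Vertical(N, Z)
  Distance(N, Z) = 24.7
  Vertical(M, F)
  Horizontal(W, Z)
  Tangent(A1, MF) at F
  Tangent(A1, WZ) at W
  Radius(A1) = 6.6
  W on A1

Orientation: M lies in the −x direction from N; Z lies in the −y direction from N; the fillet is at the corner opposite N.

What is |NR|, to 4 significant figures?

33.59

N and Z share the same x with |NZ| = 24.7 and Z on the −y side, so Z = (0.000, -24.70). The virtual corner opposite N is at (-34.90, -24.70). Since A1 is tangent to MF there, RF ⟂ MF and A1 meets WZ tangentially, so RW is at right angles to WZ, with radius 6.6, so the center R sits 6.6 in from both sides at R = (-28.30, -18.10). Then |NR| = |R − N| = 33.59.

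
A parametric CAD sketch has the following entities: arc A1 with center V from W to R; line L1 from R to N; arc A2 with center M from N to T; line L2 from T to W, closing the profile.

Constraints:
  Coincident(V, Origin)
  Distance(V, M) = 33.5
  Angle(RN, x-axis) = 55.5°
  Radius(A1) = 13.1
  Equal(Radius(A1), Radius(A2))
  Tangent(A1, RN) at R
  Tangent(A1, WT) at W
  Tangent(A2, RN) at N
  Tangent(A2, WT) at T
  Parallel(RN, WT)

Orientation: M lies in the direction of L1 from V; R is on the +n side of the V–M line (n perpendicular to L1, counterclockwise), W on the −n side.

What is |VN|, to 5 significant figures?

35.970

The slot axis is L1's direction at 55.5°, so u = (cos 55.5°, sin 55.5°) = (0.56641, 0.82413) and n = (−sin 55.5°, cos 55.5°) = (-0.82413, 0.56641). V is at the origin and M lies 33.5 along u from V, so M = 33.5·u = (18.975, 27.608). Tangency of A1 to both parallel lines with radius 13.1 puts R and W at V ± 13.1·n: R = (-10.796, 7.4199), W = (10.796, -7.4199). Equal radii place N and T the same way about M: N = M + 13.1·n = (8.1786, 35.028), T = M − 13.1·n = (29.771, 20.188). Then |VN| = |N − V| = 35.970.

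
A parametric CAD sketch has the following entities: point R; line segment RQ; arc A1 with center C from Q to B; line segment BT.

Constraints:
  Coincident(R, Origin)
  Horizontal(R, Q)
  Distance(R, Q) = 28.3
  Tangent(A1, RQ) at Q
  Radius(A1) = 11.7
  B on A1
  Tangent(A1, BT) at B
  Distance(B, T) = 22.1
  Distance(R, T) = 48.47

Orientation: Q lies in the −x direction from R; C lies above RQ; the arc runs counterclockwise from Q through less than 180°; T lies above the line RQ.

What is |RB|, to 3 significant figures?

26.5

Checks: ∠(CQ, QR) = 90.00° ✓; |CB| = 11.70 ✓; ∠(CB, BT) = 90.00° ✓; |BT| = 22.10 ✓; |RT| = 48.47 ✓.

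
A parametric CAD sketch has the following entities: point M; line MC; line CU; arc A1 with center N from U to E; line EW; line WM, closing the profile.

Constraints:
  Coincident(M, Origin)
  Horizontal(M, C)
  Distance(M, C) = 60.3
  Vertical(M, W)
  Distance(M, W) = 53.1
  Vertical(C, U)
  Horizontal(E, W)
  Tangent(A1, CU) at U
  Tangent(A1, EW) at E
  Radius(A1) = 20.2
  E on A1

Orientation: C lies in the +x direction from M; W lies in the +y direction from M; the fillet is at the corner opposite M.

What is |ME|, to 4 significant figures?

66.54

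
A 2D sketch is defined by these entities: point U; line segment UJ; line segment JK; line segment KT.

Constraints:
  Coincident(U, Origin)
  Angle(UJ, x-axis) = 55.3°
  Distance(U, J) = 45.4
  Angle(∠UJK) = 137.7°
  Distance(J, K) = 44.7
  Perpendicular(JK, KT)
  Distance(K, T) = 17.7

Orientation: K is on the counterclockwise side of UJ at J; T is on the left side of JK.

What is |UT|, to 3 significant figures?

79.3

U is at the origin; UJ runs at 55.3° with length 45.4, so J = 45.4·(cos 55.3°, sin 55.3°) = (25.8, 37.3). ∠UJK = 137.7°, so JK runs at 55.3° + (180° − 137.7°) = 97.6° from the x-axis; with |JK| = 44.7, K = J + 44.7·(cos 97.6°, sin 97.6°) = (19.9, 81.6). The perpendicularity gives KT at right angles to JK; with |KT| = 17.7 on the left of JK, T = K + 17.7·(-0.991, -0.132) = (2.39, 79.3). Then |UT| = |T − U| = 79.3.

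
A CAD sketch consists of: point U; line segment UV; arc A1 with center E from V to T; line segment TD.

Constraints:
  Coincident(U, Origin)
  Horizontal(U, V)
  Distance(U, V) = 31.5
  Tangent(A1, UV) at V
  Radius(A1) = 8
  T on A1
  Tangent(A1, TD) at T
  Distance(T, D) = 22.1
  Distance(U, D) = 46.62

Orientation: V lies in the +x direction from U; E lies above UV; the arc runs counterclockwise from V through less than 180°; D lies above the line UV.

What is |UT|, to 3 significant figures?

40.5

Checks: |UV| = 31.50 ✓; ∠(EV, VU) = 90.00° ✓; |ET| = 8.000 ✓; ∠(ET, TD) = 90.00° ✓; |TD| = 22.10 ✓; |UD| = 46.62 ✓.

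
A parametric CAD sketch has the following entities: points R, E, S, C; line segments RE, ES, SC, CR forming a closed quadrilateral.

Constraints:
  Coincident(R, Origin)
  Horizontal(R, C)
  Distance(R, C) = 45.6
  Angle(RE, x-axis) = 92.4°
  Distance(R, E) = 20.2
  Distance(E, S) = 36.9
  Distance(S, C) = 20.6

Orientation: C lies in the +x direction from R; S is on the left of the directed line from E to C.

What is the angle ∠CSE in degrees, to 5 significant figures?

120.81°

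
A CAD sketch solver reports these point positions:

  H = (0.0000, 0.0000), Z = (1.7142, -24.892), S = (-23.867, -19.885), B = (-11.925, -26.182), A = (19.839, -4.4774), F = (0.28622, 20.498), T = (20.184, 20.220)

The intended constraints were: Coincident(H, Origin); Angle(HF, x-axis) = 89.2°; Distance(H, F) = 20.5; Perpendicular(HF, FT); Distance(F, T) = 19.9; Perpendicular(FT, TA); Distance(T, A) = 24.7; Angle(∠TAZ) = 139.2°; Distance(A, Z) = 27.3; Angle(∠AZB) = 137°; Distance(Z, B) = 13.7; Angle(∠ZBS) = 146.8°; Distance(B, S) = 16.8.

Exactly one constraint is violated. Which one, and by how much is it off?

Distance(B, S) = 16.8 — off by 3.30.

H = (0.00, 0.00) ✓; HF at 89.20° ✓; |HF| = 20.50 ✓; ∠(HF, FT) = 90.00° ✓; |FT| = 19.90 ✓; ∠(FT, TA) = 90.00° ✓; |TA| = 24.70 ✓; ∠TAZ = 139.2° ✓; |AZ| = 27.30 ✓; ∠AZB = 137.0° ✓; |ZB| = 13.70 ✓; ∠ZBS = 146.8° ✓; |BS| = 13.50 ✗.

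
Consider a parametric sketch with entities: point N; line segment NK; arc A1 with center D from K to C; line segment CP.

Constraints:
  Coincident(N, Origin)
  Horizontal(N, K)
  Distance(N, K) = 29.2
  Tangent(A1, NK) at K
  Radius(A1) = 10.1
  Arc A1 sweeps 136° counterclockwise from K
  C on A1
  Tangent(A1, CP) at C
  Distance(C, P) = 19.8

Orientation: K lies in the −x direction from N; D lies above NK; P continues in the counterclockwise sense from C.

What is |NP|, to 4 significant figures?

47.91

N is at the origin; NK is horizontal with |NK| = 29.2 and K on the −x side, so K = (-29.20, 0.000). Tangency of A1 to NK means the radius DK is perpendicular to NK, so D = K + (0, 10.1) = (-29.20, 10.10). On A1, K sits at bearing -90° from D; a 136° counterclockwise sweep puts C at bearing 46°, so C = D + 10.1·(cos 46°, sin 46°) = (-22.18, 17.37). A1 meets CP tangentially, so DC is at right angles to CP, so CP runs along (−sin 46°, cos 46°); with |CP| = 19.8, P = (-36.43, 31.12). Then |NP| = |P − N| = 47.91.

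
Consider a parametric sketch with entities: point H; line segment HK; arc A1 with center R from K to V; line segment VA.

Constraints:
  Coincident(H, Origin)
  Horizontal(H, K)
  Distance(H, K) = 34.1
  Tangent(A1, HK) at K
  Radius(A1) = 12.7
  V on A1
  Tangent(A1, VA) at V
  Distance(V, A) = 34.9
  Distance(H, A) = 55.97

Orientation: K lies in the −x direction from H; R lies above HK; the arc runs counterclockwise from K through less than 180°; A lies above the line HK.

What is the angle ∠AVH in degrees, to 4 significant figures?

132.9°

Checks: ∠(RK, KH) = 90.00° ✓; |RK| = 12.70 ✓; |RV| = 12.70 ✓; ∠(RV, VA) = 90.00° ✓; |VA| = 34.90 ✓; |HA| = 55.97 ✓.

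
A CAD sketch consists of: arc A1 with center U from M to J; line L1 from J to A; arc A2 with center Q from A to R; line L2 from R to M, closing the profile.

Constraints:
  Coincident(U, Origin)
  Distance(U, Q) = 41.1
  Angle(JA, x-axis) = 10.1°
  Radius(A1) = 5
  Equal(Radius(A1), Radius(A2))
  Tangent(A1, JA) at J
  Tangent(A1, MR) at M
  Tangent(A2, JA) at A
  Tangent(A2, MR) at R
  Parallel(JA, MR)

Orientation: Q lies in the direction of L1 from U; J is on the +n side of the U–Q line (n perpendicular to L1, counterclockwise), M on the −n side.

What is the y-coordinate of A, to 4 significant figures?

12.13

The slot axis is L1's direction at 10.1°, so u = (cos 10.1°, sin 10.1°) = (0.9845, 0.1754) and n = (−sin 10.1°, cos 10.1°) = (-0.1754, 0.9845). U is at the origin and Q lies 41.1 along u from U, so Q = 41.1·u = (40.46, 7.208). Tangency of A1 to both parallel lines with radius 5.0 puts J and M at U ± 5.0·n: J = (-0.8768, 4.923), M = (0.8768, -4.923). Equal radii place A and R the same way about Q: A = Q + 5.0·n = (39.59, 12.13), R = Q − 5.0·n = (41.34, 2.285). So A.y = 12.13.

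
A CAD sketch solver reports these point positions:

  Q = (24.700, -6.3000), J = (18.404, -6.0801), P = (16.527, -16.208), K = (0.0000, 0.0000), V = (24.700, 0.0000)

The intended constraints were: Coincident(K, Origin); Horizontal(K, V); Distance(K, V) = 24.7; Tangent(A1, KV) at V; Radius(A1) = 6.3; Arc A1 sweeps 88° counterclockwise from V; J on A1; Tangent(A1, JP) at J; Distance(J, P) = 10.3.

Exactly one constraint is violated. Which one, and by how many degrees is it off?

Tangent(A1, JP) at J — off by 8.50°.

K = (0.00, 0.00) ✓; K.y = 0.00, V.y = 0.00 ✓; |KV| = 24.70 ✓; ∠(QV, VK) = 90.00° ✓; |QV| = 6.300 ✓; bearing(Q→J) − bearing(Q→V) = 88.00° ✓; |QJ| = 6.300 ✓; ∠(QJ, JP) = 98.50° ✗; |JP| = 10.30 ✓.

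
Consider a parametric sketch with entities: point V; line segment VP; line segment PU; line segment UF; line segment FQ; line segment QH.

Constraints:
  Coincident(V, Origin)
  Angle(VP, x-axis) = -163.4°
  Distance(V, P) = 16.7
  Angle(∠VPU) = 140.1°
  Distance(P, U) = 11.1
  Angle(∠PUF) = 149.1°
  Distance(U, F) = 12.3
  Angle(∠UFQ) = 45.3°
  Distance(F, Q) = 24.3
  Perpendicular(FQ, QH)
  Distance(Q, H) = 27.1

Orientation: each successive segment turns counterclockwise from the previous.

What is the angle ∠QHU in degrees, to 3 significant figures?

40.4°

V is at the origin; VP runs at -163.4° with length 16.7, so P = (-16.0, -4.77). ∠VPU = 140.1° gives PU at -124° from the x-axis; with |PU| = 11.1, U = (-22.1, -14.0). ∠PUF = 149.1° gives UF at -92.6° from the x-axis; with |UF| = 12.3, F = (-22.7, -26.3). ∠UFQ = 45.3° gives FQ at 42.1° from the x-axis; with |FQ| = 24.3, Q = (-4.66, -10.0). FQ is perpendicular to QH, so QH runs at 132°; with |QH| = 27.1, H = (-22.8, 10.1). Then cos ∠QHU = HQ·HU / (|HQ||HU|), giving 40.4°.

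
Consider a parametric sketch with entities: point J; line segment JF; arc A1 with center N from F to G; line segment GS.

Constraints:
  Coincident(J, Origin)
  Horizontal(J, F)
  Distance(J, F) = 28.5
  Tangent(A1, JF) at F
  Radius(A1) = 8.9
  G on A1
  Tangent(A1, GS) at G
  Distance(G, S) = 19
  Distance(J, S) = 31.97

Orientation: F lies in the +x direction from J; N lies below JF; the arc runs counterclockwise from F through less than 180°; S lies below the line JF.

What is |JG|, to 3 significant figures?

21.2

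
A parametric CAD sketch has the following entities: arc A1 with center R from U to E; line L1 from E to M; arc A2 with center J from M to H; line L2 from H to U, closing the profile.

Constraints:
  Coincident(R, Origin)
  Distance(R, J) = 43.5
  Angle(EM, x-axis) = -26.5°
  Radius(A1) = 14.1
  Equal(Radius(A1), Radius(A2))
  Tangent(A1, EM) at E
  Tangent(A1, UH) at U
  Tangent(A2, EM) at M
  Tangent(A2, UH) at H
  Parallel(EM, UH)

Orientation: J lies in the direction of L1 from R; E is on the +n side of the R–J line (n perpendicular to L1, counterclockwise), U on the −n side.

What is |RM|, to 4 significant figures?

45.73

The slot axis is L1's direction at -26.5°, so u = (cos -26.5°, sin -26.5°) = (0.8949, -0.4462) and n = (−sin -26.5°, cos -26.5°) = (0.4462, 0.8949). R is at the origin and J lies 43.5 along u from R, so J = 43.5·u = (38.93, -19.41). Tangency of A1 to both parallel lines with radius 14.1 puts E and U at R ± 14.1·n: E = (6.291, 12.62), U = (-6.291, -12.62). Equal radii place M and H the same way about J: M = J + 14.1·n = (45.22, -6.791), H = J − 14.1·n = (32.64, -32.03). Then |RM| = |M − R| = 45.73.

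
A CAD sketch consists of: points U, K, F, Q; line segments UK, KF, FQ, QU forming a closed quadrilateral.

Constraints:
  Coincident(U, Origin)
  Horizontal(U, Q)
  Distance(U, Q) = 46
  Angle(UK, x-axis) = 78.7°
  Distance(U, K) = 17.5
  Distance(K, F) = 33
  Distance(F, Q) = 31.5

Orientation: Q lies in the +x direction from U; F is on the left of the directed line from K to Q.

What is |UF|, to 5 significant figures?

44.932

Checks: |KF| = 33.00 ✓; |FQ| = 31.50 ✓.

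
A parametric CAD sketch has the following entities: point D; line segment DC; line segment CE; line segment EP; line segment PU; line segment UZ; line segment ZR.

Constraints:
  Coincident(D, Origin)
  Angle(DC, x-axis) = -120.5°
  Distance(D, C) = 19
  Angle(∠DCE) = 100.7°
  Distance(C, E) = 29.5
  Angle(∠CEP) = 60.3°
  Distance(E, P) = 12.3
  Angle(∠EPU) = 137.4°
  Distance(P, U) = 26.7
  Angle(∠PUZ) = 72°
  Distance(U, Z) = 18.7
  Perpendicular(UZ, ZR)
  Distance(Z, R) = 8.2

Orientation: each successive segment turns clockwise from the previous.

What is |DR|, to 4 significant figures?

20.95

∠PUZ = 72.0° gives UZ at -110.1° from the x-axis; with |UZ| = 18.7, Z = (-7.791, -16.93). UZ ⟂ ZR, so ZR runs at 159.9°; with |ZR| = 8.2, R = (-15.49, -14.11). Then |DR| = |R − D| = 20.95.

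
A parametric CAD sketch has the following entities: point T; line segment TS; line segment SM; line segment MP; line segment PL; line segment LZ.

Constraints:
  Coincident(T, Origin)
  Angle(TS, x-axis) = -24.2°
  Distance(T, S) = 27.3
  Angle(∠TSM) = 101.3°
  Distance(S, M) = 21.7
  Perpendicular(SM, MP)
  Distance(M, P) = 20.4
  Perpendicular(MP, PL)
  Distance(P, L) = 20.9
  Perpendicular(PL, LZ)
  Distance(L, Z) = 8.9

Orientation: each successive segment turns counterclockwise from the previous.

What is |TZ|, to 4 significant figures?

16.46

T is at the origin; TS runs at -24.2° with length 27.3, so S = (24.90, -11.19). ∠TSM = 101.3° gives SM at 54.50° from the x-axis; with |SM| = 21.7, M = (37.50, 6.475). The perpendicularity gives MP at right angles to SM, so MP runs at 144.5°; with |MP| = 20.4, P = (20.89, 18.32). The perpendicularity gives PL at right angles to MP, so PL runs at -125.5°; with |PL| = 20.9, L = (8.757, 1.307). PL ⟂ LZ, so LZ runs at -35.50°; with |LZ| = 8.9, Z = (16.00, -3.862). Then |TZ| = |Z − T| = 16.46.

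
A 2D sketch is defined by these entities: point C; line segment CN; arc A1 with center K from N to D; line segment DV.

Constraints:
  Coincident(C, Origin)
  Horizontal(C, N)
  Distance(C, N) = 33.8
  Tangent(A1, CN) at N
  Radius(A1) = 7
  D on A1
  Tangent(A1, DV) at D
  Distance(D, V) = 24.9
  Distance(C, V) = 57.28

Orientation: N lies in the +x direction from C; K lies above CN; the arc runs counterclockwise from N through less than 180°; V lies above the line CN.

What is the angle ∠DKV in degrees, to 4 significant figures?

74.30°

Checks: |CN| = 33.80 ✓; |KD| = 7.000 ✓; ∠(KD, DV) = 90.00° ✓; |DV| = 24.90 ✓; |CV| = 57.28 ✓.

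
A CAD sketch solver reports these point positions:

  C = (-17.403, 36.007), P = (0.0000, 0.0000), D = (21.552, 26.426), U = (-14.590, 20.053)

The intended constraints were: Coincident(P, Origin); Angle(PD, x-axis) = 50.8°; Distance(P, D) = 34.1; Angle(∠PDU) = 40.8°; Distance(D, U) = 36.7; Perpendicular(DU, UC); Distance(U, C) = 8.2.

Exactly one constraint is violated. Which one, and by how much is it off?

Distance(U, C) = 8.2 — off by 8.00.

P = (0.00, 0.00) ✓; PD at 50.80° ✓; |PD| = 34.10 ✓; ∠PDU = 40.80° ✓; |DU| = 36.70 ✓; ∠(DU, UC) = 90.00° ✓; |UC| = 16.20 ✗.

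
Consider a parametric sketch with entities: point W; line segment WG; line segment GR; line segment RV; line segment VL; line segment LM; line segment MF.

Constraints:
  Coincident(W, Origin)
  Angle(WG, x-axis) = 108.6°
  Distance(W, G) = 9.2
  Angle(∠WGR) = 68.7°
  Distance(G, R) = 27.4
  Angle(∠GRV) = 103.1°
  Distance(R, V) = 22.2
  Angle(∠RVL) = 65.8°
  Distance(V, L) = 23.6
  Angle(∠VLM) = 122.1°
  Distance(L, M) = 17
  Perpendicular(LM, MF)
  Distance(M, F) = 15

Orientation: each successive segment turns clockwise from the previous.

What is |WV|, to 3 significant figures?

31.9

∠WGR = 68.7° gives GR at -2.70° from the x-axis; with |GR| = 27.4, R = (24.4, 7.43). ∠GRV = 103.1° gives RV at -79.6° from the x-axis; with |RV| = 22.2, V = (28.4, -14.4). Then |WV| = |V − W| = 31.9.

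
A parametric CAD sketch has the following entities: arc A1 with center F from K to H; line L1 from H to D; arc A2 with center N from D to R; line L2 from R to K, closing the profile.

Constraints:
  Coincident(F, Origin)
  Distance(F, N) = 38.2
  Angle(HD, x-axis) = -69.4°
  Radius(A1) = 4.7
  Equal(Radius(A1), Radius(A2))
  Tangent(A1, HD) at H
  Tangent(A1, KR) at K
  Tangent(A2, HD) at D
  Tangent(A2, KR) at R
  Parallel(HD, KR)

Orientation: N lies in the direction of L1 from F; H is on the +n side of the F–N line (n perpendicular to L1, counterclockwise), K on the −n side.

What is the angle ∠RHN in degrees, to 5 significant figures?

6.8101°

Tangency of A1 to both parallel lines with radius 4.7 puts H and K at F ± 4.7·n: H = (4.3995, 1.6537), K = (-4.3995, -1.6537). Equal radii place D and R the same way about N: D = N + 4.7·n = (17.840, -34.104), R = N − 4.7·n = (9.0409, -37.411). Then cos ∠RHN = HR·HN / (|HR||HN|), giving 6.8101°.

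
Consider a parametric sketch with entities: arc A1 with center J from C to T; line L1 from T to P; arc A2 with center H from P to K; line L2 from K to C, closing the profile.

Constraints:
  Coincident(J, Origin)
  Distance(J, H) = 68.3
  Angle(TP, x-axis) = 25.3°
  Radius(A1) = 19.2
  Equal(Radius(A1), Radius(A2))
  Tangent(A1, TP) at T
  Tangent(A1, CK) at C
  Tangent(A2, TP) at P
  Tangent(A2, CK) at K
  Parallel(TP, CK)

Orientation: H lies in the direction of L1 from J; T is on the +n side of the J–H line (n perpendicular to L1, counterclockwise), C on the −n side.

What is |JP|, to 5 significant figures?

70.947

The slot axis is L1's direction at 25.3°, so u = (cos 25.3°, sin 25.3°) = (0.90408, 0.42736) and n = (−sin 25.3°, cos 25.3°) = (-0.42736, 0.90408). J is at the origin and H lies 68.3 along u from J, so H = 68.3·u = (61.749, 29.189). Tangency of A1 to both parallel lines with radius 19.2 puts T and C at J ± 19.2·n: T = (-8.2053, 17.358), C = (8.2053, -17.358). Equal radii place P and K the same way about H: P = H + 19.2·n = (53.544, 46.547), K = H − 19.2·n = (69.954, 11.830). Then |JP| = |P − J| = 70.947.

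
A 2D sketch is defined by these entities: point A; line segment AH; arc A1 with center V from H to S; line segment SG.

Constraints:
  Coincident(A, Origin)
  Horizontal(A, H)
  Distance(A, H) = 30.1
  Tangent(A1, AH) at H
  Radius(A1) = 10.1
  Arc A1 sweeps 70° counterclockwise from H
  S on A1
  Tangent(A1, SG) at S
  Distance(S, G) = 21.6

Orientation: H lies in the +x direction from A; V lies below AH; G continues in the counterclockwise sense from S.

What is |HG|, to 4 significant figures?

31.79

A is at the origin; A and H share the same y with |AH| = 30.1 and H on the +x side, so H = (30.10, 0.000). Since A1 is tangent to AH there, VH ⟂ AH, so V = H + (0, -10.1) = (30.10, -10.10). On A1, H sits at bearing 90° from V; a 70° counterclockwise sweep puts S at bearing 160°, so S = V + 10.1·(cos 160°, sin 160°) = (20.61, -6.646). A1 meets SG tangentially, so VS is at right angles to SG, so SG runs along (−sin 160°, cos 160°); with |SG| = 21.6, G = (13.22, -26.94). Then |HG| = |G − H| = 31.79.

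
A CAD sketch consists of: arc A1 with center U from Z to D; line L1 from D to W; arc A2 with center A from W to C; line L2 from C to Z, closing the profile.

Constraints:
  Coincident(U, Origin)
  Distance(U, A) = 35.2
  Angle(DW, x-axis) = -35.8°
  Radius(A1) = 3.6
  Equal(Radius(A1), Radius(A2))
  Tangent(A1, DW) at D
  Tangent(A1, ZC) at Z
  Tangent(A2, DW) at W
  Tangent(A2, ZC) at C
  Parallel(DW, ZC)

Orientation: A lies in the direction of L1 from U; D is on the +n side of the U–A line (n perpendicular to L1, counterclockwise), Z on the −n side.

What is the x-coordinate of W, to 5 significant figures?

30.655

The slot axis is L1's direction at -35.8°, so u = (cos -35.8°, sin -35.8°) = (0.81106, -0.58496) and n = (−sin -35.8°, cos -35.8°) = (0.58496, 0.81106). U is at the origin and A lies 35.2 along u from U, so A = 35.2·u = (28.549, -20.591). Tangency of A1 to both parallel lines with radius 3.6 puts D and Z at U ± 3.6·n: D = (2.1058, 2.9198), Z = (-2.1058, -2.9198). Equal radii place W and C the same way about A: W = A + 3.6·n = (30.655, -17.671), C = A − 3.6·n = (26.444, -23.510). So W.x = 30.655.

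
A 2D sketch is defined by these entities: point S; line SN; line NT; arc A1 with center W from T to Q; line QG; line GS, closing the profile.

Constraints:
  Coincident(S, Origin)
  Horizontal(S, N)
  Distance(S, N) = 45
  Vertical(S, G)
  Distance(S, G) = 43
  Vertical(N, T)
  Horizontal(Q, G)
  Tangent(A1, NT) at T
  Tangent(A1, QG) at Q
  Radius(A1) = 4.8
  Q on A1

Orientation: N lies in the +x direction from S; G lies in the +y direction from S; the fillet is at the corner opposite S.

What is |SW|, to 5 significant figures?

55.455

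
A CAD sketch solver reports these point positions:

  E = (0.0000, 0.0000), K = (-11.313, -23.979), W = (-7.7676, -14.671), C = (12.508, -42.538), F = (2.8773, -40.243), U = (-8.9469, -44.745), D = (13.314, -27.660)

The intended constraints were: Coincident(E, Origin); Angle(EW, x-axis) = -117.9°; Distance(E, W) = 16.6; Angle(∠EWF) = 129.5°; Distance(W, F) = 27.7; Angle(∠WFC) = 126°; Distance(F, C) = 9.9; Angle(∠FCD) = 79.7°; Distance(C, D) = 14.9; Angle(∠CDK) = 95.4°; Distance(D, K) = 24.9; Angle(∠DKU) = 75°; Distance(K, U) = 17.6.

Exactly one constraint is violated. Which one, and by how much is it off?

Distance(K, U) = 17.6 — off by 3.30.

E = (0.00, 0.00) ✓; EW at -117.9° ✓; |EW| = 16.60 ✓; ∠EWF = 129.5° ✓; |WF| = 27.70 ✓; ∠WFC = 126.0° ✓; |FC| = 9.900 ✓; ∠FCD = 79.70° ✓; |CD| = 14.90 ✓; ∠CDK = 95.40° ✓; |DK| = 24.90 ✓; ∠DKU = 75.00° ✓; |KU| = 20.90 ✗.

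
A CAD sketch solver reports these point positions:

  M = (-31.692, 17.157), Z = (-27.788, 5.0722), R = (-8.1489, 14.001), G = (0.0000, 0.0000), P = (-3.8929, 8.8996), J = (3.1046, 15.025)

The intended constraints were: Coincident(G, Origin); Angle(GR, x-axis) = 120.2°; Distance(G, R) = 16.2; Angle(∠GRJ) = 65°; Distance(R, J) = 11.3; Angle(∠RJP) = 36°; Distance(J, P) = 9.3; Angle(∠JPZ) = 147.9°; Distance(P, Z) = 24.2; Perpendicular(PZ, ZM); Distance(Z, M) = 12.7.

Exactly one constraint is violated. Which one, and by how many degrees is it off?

Perpendicular(PZ, ZM) — off by 8.80°.

G = (0.00, 0.00) ✓; GR at 120.2° ✓; |GR| = 16.20 ✓; ∠GRJ = 65.00° ✓; |RJ| = 11.30 ✓; ∠RJP = 36.00° ✓; |JP| = 9.300 ✓; ∠JPZ = 147.9° ✓; |PZ| = 24.20 ✓; ∠(PZ, ZM) = 81.20° ✗; |ZM| = 12.70 ✓.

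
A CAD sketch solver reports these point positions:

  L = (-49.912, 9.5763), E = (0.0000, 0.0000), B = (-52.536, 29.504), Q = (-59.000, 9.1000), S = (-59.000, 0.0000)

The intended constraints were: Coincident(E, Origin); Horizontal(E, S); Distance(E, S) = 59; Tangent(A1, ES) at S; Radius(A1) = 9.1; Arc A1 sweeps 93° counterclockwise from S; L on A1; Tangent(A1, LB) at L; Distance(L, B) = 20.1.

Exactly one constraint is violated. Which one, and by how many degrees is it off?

Tangent(A1, LB) at L — off by 4.50°.

E = (0.00, 0.00) ✓; E.y = 0.00, S.y = 0.00 ✓; |ES| = 59.00 ✓; ∠(QS, SE) = 90.00° ✓; |QS| = 9.100 ✓; bearing(Q→L) − bearing(Q→S) = 93.00° ✓; |QL| = 9.100 ✓; ∠(QL, LB) = 85.50° ✗; |LB| = 20.10 ✓.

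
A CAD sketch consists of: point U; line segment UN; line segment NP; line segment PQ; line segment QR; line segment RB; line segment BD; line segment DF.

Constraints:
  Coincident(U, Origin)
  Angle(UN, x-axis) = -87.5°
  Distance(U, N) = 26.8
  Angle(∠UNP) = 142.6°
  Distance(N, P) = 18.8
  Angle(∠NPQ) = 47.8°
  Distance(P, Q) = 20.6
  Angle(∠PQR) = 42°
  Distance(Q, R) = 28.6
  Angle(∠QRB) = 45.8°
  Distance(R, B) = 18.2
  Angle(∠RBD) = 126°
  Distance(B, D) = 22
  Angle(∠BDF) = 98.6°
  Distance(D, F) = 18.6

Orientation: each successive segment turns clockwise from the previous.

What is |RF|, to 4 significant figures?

35.67

U is at the origin; UN runs at -87.5° with length 26.8, so N = (1.169, -26.77). ∠UNP = 142.6° gives NP at -124.9° from the x-axis; with |NP| = 18.8, P = (-9.587, -42.19). ∠NPQ = 47.8° gives PQ at 102.9° from the x-axis; with |PQ| = 20.6, Q = (-14.19, -22.11). ∠PQR = 42.0° gives QR at -35.10° from the x-axis; with |QR| = 28.6, R = (9.213, -38.56). ∠QRB = 45.8° gives RB at -169.3° from the x-axis; with |RB| = 18.2, B = (-8.671, -41.94). ∠RBD = 126.0° gives BD at 136.7° from the x-axis; with |BD| = 22.0, D = (-24.68, -26.85). ∠BDF = 98.6° gives DF at 55.30° from the x-axis; with |DF| = 18.6, F = (-14.09, -11.56). Then |RF| = |F − R| = 35.67.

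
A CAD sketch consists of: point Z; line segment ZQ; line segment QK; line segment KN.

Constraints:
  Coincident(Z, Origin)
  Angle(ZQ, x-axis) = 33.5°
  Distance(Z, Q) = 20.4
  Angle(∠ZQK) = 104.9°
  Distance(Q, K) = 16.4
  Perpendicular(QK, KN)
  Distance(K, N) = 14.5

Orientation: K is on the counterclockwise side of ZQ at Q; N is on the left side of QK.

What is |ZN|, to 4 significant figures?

22.26

∠ZQK = 104.9°, so QK runs at 33.5° + (180° − 104.9°) = 108.6° from the x-axis; with |QK| = 16.4, K = Q + 16.4·(cos 108.6°, sin 108.6°) = (11.78, 26.80). QK ⟂ KN; with |KN| = 14.5 on the left of QK, N = K + 14.5·(-0.9478, -0.3190) = (-1.962, 22.18). Then |ZN| = |N − Z| = 22.26.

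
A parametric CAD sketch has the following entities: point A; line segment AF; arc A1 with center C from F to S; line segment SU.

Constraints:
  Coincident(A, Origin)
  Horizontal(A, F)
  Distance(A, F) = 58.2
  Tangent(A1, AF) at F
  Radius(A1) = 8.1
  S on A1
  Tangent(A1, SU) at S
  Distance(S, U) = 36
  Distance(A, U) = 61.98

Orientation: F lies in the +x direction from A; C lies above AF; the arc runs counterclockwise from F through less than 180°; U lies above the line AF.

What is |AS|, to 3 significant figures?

66.2

Checks: |CS| = 8.100 ✓; ∠(CS, SU) = 90.00° ✓; |SU| = 36.00 ✓; |AU| = 61.98 ✓.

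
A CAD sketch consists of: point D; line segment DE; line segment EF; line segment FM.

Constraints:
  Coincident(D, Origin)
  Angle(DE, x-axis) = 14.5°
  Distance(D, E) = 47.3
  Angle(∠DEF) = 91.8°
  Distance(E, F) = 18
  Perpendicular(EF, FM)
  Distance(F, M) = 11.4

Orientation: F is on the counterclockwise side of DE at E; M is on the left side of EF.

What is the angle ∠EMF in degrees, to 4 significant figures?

57.65°

D is at the origin; DE runs at 14.5° with length 47.3, so E = 47.3·(cos 14.5°, sin 14.5°) = (45.79, 11.84). ∠DEF = 91.8°, so EF runs at 14.5° + (180° − 91.8°) = 102.7° from the x-axis; with |EF| = 18.0, F = E + 18.0·(cos 102.7°, sin 102.7°) = (41.84, 29.40). The perpendicularity gives FM at right angles to EF; with |FM| = 11.4 on the left of EF, M = F + 11.4·(-0.9755, -0.2198) = (30.72, 26.90). Then cos ∠EMF = ME·MF / (|ME||MF|), giving 57.65°.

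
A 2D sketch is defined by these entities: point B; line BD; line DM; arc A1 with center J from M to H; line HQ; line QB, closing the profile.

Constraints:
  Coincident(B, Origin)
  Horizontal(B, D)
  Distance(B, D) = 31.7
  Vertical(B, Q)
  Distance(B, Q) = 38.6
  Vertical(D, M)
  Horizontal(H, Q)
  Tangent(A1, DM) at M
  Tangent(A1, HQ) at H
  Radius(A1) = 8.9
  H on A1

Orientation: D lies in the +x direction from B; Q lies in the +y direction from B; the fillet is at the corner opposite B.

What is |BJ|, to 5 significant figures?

37.442

B is at the origin; BD is horizontal with |BD| = 31.7 and D on the +x side, so D = (31.700, 0.0000). B and Q share the same x with |BQ| = 38.6 and Q on the +y side, so Q = (0.0000, 38.600). The virtual corner opposite B is at (31.700, 38.600). Tangency of A1 to DM means the radius JM is perpendicular to DM and tangency of A1 to HQ means the radius JH is perpendicular to HQ, with radius 8.9, so the center J sits 8.9 in from both sides at J = (22.800, 29.700). Then |BJ| = |J − B| = 37.442.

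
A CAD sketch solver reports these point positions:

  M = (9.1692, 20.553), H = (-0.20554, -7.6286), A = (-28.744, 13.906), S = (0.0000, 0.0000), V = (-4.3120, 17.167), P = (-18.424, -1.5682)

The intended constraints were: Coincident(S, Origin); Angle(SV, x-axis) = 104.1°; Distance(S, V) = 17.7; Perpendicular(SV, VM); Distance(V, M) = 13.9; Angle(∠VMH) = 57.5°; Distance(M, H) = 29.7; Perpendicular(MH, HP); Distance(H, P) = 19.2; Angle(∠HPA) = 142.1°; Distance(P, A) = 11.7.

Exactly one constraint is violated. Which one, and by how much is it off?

Distance(P, A) = 11.7 — off by 6.90.

S = (0.00, 0.00) ✓; SV at 104.1° ✓; |SV| = 17.70 ✓; ∠(SV, VM) = 90.00° ✓; |VM| = 13.90 ✓; ∠VMH = 57.50° ✓; |MH| = 29.70 ✓; ∠(MH, HP) = 90.00° ✓; |HP| = 19.20 ✓; ∠HPA = 142.1° ✓; |PA| = 18.60 ✗.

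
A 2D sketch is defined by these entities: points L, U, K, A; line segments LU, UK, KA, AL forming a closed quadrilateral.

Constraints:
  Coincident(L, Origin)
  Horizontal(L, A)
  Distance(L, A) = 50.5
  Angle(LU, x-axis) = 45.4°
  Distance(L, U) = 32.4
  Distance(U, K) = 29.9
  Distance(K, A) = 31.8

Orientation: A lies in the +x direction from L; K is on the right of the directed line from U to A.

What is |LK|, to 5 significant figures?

20.507

L is at the origin; L and A share the same y with |LA| = 50.5 and A in +x, so A = (50.5, 0). LU runs at 45.4° with |LU| = 32.4, so U = (22.750, 23.070). K is determined by |UK| = 29.9 and |KA| = 31.8 together: it lies at the intersection of circle(U, 29.9) and circle(A, 31.8). With |UA| = 36.087, the foot of the radical line on UA is 16.419 from U and the perpendicular offset is √(29.9² − 16.419²) = 24.988. Taking the right-of-UA solution: K = (19.401, -6.6423).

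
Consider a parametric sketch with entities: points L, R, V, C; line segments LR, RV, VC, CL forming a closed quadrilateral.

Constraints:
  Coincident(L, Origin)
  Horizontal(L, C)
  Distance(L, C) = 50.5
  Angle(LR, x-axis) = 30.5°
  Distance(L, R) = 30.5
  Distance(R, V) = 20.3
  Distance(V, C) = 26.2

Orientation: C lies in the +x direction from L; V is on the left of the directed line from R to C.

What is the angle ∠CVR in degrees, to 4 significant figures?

75.17°

Checks: |RV| = 20.30 ✓; |VC| = 26.20 ✓.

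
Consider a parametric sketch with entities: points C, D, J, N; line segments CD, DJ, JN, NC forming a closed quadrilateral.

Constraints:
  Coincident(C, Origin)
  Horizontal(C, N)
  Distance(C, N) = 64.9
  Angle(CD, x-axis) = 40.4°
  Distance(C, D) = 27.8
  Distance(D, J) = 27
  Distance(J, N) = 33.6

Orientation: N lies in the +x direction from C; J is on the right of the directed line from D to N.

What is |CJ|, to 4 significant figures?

32.68

C is at the origin; CN is horizontal with |CN| = 64.9 and N in +x, so N = (64.9, 0). CD runs at 40.4° with |CD| = 27.8, so D = (21.17, 18.02). J is determined by |DJ| = 27.0 and |JN| = 33.6 together: it lies at the intersection of circle(D, 27.0) and circle(N, 33.6). With |DN| = 47.30, the foot of the radical line on DN is 19.42 from D and the perpendicular offset is √(27.0² − 19.42²) = 18.76. Taking the right-of-DN solution: J = (31.98, -6.724).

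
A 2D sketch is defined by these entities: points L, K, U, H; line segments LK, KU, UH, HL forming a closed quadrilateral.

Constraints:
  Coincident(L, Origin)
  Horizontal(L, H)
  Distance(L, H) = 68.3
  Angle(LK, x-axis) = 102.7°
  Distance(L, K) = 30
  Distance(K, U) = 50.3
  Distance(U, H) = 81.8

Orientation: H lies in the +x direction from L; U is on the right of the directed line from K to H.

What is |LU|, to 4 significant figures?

23.49

Checks: |KU| = 50.30 ✓; |UH| = 81.80 ✓.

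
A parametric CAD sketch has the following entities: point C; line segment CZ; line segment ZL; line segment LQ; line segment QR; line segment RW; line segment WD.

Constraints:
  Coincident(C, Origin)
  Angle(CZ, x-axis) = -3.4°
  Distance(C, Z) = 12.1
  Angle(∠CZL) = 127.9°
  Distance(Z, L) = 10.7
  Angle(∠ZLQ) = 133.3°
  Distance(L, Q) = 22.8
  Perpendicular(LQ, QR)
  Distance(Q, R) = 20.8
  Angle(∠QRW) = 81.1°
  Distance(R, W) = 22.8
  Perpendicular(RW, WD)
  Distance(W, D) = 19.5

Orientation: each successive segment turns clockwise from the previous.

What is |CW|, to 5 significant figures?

6.2696

C is at the origin; CZ runs at -3.4° with length 12.1, so Z = (12.079, -0.71761). ∠CZL = 127.9° gives ZL at -55.500° from the x-axis; with |ZL| = 10.7, L = (18.139, -9.5358). ∠ZLQ = 133.3° gives LQ at -102.20° from the x-axis; with |LQ| = 22.8, Q = (13.321, -31.821). LQ ⟂ QR, so QR runs at 167.80°; with |QR| = 20.8, R = (-7.0092, -27.425). ∠QRW = 81.1° gives RW at 68.900° from the x-axis; with |RW| = 22.8, W = (1.1987, -6.1539). Then |CW| = |W − C| = 6.2696.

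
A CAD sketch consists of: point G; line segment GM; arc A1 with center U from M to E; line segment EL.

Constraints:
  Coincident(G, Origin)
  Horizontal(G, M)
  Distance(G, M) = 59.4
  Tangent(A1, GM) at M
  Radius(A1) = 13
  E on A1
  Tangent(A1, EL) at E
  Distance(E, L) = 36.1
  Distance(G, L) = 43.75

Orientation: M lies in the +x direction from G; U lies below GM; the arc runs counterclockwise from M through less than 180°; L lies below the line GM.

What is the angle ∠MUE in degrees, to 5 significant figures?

53.218°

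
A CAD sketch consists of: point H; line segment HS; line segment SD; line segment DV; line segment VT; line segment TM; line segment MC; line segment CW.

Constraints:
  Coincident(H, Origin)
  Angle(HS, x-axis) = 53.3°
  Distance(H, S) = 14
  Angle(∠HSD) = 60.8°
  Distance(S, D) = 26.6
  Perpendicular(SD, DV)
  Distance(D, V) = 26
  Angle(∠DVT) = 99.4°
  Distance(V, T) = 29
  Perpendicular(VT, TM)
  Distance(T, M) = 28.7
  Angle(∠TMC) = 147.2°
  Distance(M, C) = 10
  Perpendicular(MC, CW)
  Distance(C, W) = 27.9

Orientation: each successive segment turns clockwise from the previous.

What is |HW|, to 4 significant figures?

17.89

H is at the origin; HS runs at 53.3° with length 14.0, so S = (8.367, 11.22). ∠HSD = 60.8° gives SD at -65.90° from the x-axis; with |SD| = 26.6, D = (19.23, -13.06). The perpendicularity gives DV at right angles to SD, so DV runs at -155.9°; with |DV| = 26.0, V = (-4.505, -23.67). ∠DVT = 99.4° gives VT at 123.5° from the x-axis; with |VT| = 29.0, T = (-20.51, 0.5096). VT is perpendicular to TM, so TM runs at 33.50°; with |TM| = 28.7, M = (3.421, 16.35). ∠TMC = 147.2° gives MC at 0.7000° from the x-axis; with |MC| = 10.0, C = (13.42, 16.47). MC is perpendicular to CW, so CW runs at -89.30°; with |CW| = 27.9, W = (13.76, -11.43). Then |HW| = |W − H| = 17.89.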